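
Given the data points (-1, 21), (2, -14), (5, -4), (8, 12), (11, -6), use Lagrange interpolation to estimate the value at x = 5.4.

Lagrange interpolation formula:
P(x) = Σ yᵢ × Lᵢ(x)
where Lᵢ(x) = Π_{j≠i} (x - xⱼ)/(xᵢ - xⱼ)

L_0(5.4) = (5.4 - 2)/(-1 - 2) × (5.4 - 5)/(-1 - 5) × (5.4 - 8)/(-1 - 8) × (5.4 - 11)/(-1 - 11) = 0.010186
L_1(5.4) = (5.4 - (-1))/(2 - (-1)) × (5.4 - 5)/(2 - 5) × (5.4 - 8)/(2 - 8) × (5.4 - 11)/(2 - 11) = -0.076695
L_2(5.4) = (5.4 - (-1))/(5 - (-1)) × (5.4 - 2)/(5 - 2) × (5.4 - 8)/(5 - 8) × (5.4 - 11)/(5 - 11) = 0.977857
L_3(5.4) = (5.4 - (-1))/(8 - (-1)) × (5.4 - 2)/(8 - 2) × (5.4 - 5)/(8 - 5) × (5.4 - 11)/(8 - 11) = 0.100293
L_4(5.4) = (5.4 - (-1))/(11 - (-1)) × (5.4 - 2)/(11 - 2) × (5.4 - 5)/(11 - 5) × (5.4 - 8)/(11 - 8) = -0.011641

P(5.4) = 21×L_0(5.4) + (-14)×L_1(5.4) + (-4)×L_2(5.4) + 12×L_3(5.4) + (-6)×L_4(5.4)
P(5.4) = -1.350433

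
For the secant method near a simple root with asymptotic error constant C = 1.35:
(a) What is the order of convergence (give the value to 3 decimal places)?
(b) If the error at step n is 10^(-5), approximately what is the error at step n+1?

(a) Secant method has superlinear convergence with order φ = (1+√5)/2 ≈ 1.618.
    This means |e_{n+1}| ≈ C|e_n|^1.618.

(b) With |e_n| = 10^(-5) and C = 1.35:
    |e_{n+1}| ≈ 1.35 × (10^(-5))^1.618 = 1.35 × 10^(-8.09)

(a) ≈ 1.618 (golden ratio); (b) |e_{n+1}| ≈ 1.097e-08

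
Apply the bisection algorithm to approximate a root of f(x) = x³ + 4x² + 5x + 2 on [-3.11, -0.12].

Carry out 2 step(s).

f(x) = x³ + 4x² + 5x + 2
Initial interval: [-3.11, -0.12]

Iteration 1:
  c_1 = (-3.110000 + (-0.120000))/2 = -1.615000
  f(c_1) = f(-1.615000) = 0.145617
  f(a) × f(c) < 0, new interval: [-3.110000, -1.615000]
Iteration 2:
  c_2 = (-3.110000 + (-1.615000))/2 = -2.362500
  f(c_2) = f(-2.362500) = -0.672947
  f(a) × f(c) ≥ 0, new interval: [-2.362500, -1.615000]

After 2 iteration(s), the approximation is c_2 = -2.362500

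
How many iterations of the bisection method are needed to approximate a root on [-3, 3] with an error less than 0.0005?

We need (b-a)/2^n ≤ 0.0005
(3 - (-3))/2^n ≤ 0.0005
6/2^n ≤ 0.0005
2^n ≥ 12000
n ≥ log₂(12000) = 13.55
n ≥ 14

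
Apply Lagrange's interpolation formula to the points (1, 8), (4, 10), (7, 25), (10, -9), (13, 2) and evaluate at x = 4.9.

Lagrange interpolation formula:
P(x) = Σ yᵢ × Lᵢ(x)
where Lᵢ(x) = Π_{j≠i} (x - xⱼ)/(xᵢ - xⱼ)

L_0(4.9) = (4.9 - 4)/(1 - 4) × (4.9 - 7)/(1 - 7) × (4.9 - 10)/(1 - 10) × (4.9 - 13)/(1 - 13) = -0.040162
L_1(4.9) = (4.9 - 1)/(4 - 1) × (4.9 - 7)/(4 - 7) × (4.9 - 10)/(4 - 10) × (4.9 - 13)/(4 - 13) = 0.696150
L_2(4.9) = (4.9 - 1)/(7 - 1) × (4.9 - 4)/(7 - 4) × (4.9 - 10)/(7 - 10) × (4.9 - 13)/(7 - 13) = 0.447525
L_3(4.9) = (4.9 - 1)/(10 - 1) × (4.9 - 4)/(10 - 4) × (4.9 - 7)/(10 - 7) × (4.9 - 13)/(10 - 13) = -0.122850
L_4(4.9) = (4.9 - 1)/(13 - 1) × (4.9 - 4)/(13 - 4) × (4.9 - 7)/(13 - 7) × (4.9 - 10)/(13 - 10) = 0.019338

P(4.9) = 8×L_0(4.9) + 10×L_1(4.9) + 25×L_2(4.9) + (-9)×L_3(4.9) + 2×L_4(4.9)
P(4.9) = 18.972650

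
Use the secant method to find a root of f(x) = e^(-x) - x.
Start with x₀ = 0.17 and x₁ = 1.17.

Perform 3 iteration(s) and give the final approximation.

f(x) = e^(-x) - x
x₀ = 0.17, x₁ = 1.17

Secant formula: x_{n+1} = x_n - f(x_n)(x_n - x_{n-1})/(f(x_n) - f(x_{n-1}))

Iteration 1:
  f(0.170000) = 0.673665
  f(1.170000) = -0.859633
  x_2 = 1.170000 - (-0.859633)×(1.170000 - 0.170000)/(-0.859633 - 0.673665)
       = 0.609357
Iteration 2:
  f(1.170000) = -0.859633
  f(0.609357) = -0.065656
  x_3 = 0.609357 - (-0.065656)×(0.609357 - 1.170000)/(-0.065656 - (-0.859633))
       = 0.562996
Iteration 3:
  f(0.609357) = -0.065656
  f(0.562996) = 0.006505
  x_4 = 0.562996 - 0.006505×(0.562996 - 0.609357)/(0.006505 - (-0.065656))
       = 0.567175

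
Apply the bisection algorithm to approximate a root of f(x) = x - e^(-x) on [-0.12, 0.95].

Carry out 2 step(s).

f(x) = x - e^(-x)
Initial interval: [-0.12, 0.95]

Iteration 1:
  c_1 = (-0.120000 + 0.950000)/2 = 0.415000
  f(c_1) = f(0.415000) = -0.245340
  f(a) × f(c) ≥ 0, new interval: [0.415000, 0.950000]
Iteration 2:
  c_2 = (0.415000 + 0.950000)/2 = 0.682500
  f(c_2) = f(0.682500) = 0.177148
  f(a) × f(c) < 0, new interval: [0.415000, 0.682500]

After 2 iteration(s), the approximation is c_2 = 0.682500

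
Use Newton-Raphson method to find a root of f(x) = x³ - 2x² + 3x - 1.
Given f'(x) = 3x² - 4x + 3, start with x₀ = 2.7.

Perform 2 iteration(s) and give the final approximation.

f(x) = x³ - 2x² + 3x - 1
f'(x) = 3x² - 4x + 3
x₀ = 2.7

Newton-Raphson formula: x_{n+1} = x_n - f(x_n)/f'(x_n)

Iteration 1:
  f(2.700000) = 12.203000
  f'(2.700000) = 14.070000
  x_1 = 2.700000 - 12.203000/14.070000 = 1.832694
Iteration 2:
  f(1.832694) = 3.936138
  f'(1.832694) = 5.745524
  x_2 = 1.832694 - 3.936138/5.745524 = 1.147615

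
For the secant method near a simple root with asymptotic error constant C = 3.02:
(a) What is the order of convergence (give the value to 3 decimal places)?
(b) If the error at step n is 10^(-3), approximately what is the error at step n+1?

(a) Secant method has superlinear convergence with order φ = (1+√5)/2 ≈ 1.618.
    This means |e_{n+1}| ≈ C|e_n|^1.618.

(b) With |e_n| = 10^(-3) and C = 3.02:
    |e_{n+1}| ≈ 3.02 × (10^(-3))^1.618 = 3.02 × 10^(-4.85)

(a) ≈ 1.618 (golden ratio); (b) |e_{n+1}| ≈ 4.226e-05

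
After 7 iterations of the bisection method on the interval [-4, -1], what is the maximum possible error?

Bisection error bound: |error| ≤ (b-a)/2^n
|error| ≤ (-1 - (-4))/2^7 = 3/2^7
|error| ≤ 0.0234375000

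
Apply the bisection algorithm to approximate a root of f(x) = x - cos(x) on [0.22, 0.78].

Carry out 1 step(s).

f(x) = x - cos(x)
Initial interval: [0.22, 0.78]

Iteration 1:
  c_1 = (0.220000 + 0.780000)/2 = 0.500000
  f(c_1) = f(0.500000) = -0.377583
  f(a) × f(c) ≥ 0, new interval: [0.500000, 0.780000]

After 1 iteration(s), the approximation is c_1 = 0.500000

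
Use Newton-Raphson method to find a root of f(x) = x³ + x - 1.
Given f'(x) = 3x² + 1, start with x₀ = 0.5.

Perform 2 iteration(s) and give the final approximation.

f(x) = x³ + x - 1
f'(x) = 3x² + 1
x₀ = 0.5

Newton-Raphson formula: x_{n+1} = x_n - f(x_n)/f'(x_n)

Iteration 1:
  f(0.500000) = -0.375000
  f'(0.500000) = 1.750000
  x_1 = 0.500000 - (-0.375000)/1.750000 = 0.714286
Iteration 2:
  f(0.714286) = 0.078717
  f'(0.714286) = 2.530612
  x_2 = 0.714286 - 0.078717/2.530612 = 0.683180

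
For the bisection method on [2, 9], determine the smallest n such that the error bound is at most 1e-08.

We need (b-a)/2^n ≤ 1e-08
(9 - 2)/2^n ≤ 1e-08
7/2^n ≤ 1e-08
2^n ≥ 700000000
n ≥ log₂(700000000) = 29.38
n ≥ 30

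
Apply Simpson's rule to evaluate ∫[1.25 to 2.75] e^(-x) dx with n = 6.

f(x) = e^(-x)
a = 1.25, b = 2.75, n = 6
h = (b - a)/n = 0.250000

Simpson's rule: (h/3)[f(x₀) + 4f(x₁) + 2f(x₂) + ... + f(xₙ)]

x_0 = 1.2500, f(x_0) = 0.286505, coefficient = 1
x_1 = 1.5000, f(x_1) = 0.223130, coefficient = 4
x_2 = 1.7500, f(x_2) = 0.173774, coefficient = 2
x_3 = 2.0000, f(x_3) = 0.135335, coefficient = 4
x_4 = 2.2500, f(x_4) = 0.105399, coefficient = 2
x_5 = 2.5000, f(x_5) = 0.082085, coefficient = 4
x_6 = 2.7500, f(x_6) = 0.063928, coefficient = 1

I ≈ (0.250000/3) × 2.670981 = 0.222582
Exact value: 0.222577
Error: 0.000005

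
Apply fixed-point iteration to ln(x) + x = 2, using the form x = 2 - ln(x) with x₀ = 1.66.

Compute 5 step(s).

Equation: ln(x) + x = 2
Fixed-point form: x = 2 - ln(x)
x₀ = 1.66

x_1 = g(1.660000) = 1.493182
x_2 = g(1.493182) = 1.599090
x_3 = g(1.599090) = 1.530565
x_4 = g(1.530565) = 1.574363
x_5 = g(1.574363) = 1.546149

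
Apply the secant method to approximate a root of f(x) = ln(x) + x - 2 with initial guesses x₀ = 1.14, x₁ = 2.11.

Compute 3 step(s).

f(x) = ln(x) + x - 2
x₀ = 1.14, x₁ = 2.11

Secant formula: x_{n+1} = x_n - f(x_n)(x_n - x_{n-1})/(f(x_n) - f(x_{n-1}))

Iteration 1:
  f(1.140000) = -0.728972
  f(2.110000) = 0.856688
  x_2 = 2.110000 - 0.856688×(2.110000 - 1.140000)/(0.856688 - (-0.728972))
       = 1.585936
Iteration 2:
  f(2.110000) = 0.856688
  f(1.585936) = 0.047111
  x_3 = 1.585936 - 0.047111×(1.585936 - 2.110000)/(0.047111 - 0.856688)
       = 1.555440
Iteration 3:
  f(1.585936) = 0.047111
  f(1.555440) = -0.002802
  x_4 = 1.555440 - (-0.002802)×(1.555440 - 1.585936)/(-0.002802 - 0.047111)
       = 1.557152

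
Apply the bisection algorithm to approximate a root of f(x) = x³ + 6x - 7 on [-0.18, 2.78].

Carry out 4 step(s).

f(x) = x³ + 6x - 7
Initial interval: [-0.18, 2.78]

Iteration 1:
  c_1 = (-0.180000 + 2.780000)/2 = 1.300000
  f(c_1) = f(1.300000) = 2.997000
  f(a) × f(c) < 0, new interval: [-0.180000, 1.300000]
Iteration 2:
  c_2 = (-0.180000 + 1.300000)/2 = 0.560000
  f(c_2) = f(0.560000) = -3.464384
  f(a) × f(c) ≥ 0, new interval: [0.560000, 1.300000]
Iteration 3:
  c_3 = (0.560000 + 1.300000)/2 = 0.930000
  f(c_3) = f(0.930000) = -0.615643
  f(a) × f(c) ≥ 0, new interval: [0.930000, 1.300000]
Iteration 4:
  c_4 = (0.930000 + 1.300000)/2 = 1.115000
  f(c_4) = f(1.115000) = 1.076196
  f(a) × f(c) < 0, new interval: [0.930000, 1.115000]

After 4 iteration(s), the approximation is c_4 = 1.115000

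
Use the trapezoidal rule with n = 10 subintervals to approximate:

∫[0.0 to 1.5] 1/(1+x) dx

f(x) = 1/(1+x)
a = 0.0, b = 1.5, n = 10
h = (b - a)/n = 0.150000

Trapezoidal rule: (h/2)[f(x₀) + 2f(x₁) + 2f(x₂) + ... + f(xₙ)]

x_0 = 0.0000, f(x_0) = 1.000000, coefficient = 1
x_1 = 0.1500, f(x_1) = 0.869565, coefficient = 2
x_2 = 0.3000, f(x_2) = 0.769231, coefficient = 2
x_3 = 0.4500, f(x_3) = 0.689655, coefficient = 2
x_4 = 0.6000, f(x_4) = 0.625000, coefficient = 2
x_5 = 0.7500, f(x_5) = 0.571429, coefficient = 2
x_6 = 0.9000, f(x_6) = 0.526316, coefficient = 2
x_7 = 1.0500, f(x_7) = 0.487805, coefficient = 2
x_8 = 1.2000, f(x_8) = 0.454545, coefficient = 2
x_9 = 1.3500, f(x_9) = 0.425532, coefficient = 2
x_10 = 1.5000, f(x_10) = 0.400000, coefficient = 1

I ≈ (0.150000/2) × 12.238156 = 0.917862
Exact value: 0.916291
Error: 0.001571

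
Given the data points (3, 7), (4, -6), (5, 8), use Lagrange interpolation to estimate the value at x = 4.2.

Lagrange interpolation formula:
P(x) = Σ yᵢ × Lᵢ(x)
where Lᵢ(x) = Π_{j≠i} (x - xⱼ)/(xᵢ - xⱼ)

L_0(4.2) = (4.2 - 4)/(3 - 4) × (4.2 - 5)/(3 - 5) = -0.080000
L_1(4.2) = (4.2 - 3)/(4 - 3) × (4.2 - 5)/(4 - 5) = 0.960000
L_2(4.2) = (4.2 - 3)/(5 - 3) × (4.2 - 4)/(5 - 4) = 0.120000

P(4.2) = 7×L_0(4.2) + (-6)×L_1(4.2) + 8×L_2(4.2)
P(4.2) = -5.360000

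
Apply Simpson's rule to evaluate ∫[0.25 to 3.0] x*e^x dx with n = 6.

f(x) = x*e^x
a = 0.25, b = 3.0, n = 6
h = (b - a)/n = 0.458333

Simpson's rule: (h/3)[f(x₀) + 4f(x₁) + 2f(x₂) + ... + f(xₙ)]

x_0 = 0.2500, f(x_0) = 0.321006, coefficient = 1
x_1 = 0.7083, f(x_1) = 1.438345, coefficient = 4
x_2 = 1.1667, f(x_2) = 3.746482, coefficient = 2
x_3 = 1.6250, f(x_3) = 8.252431, coefficient = 4
x_4 = 2.0833, f(x_4) = 16.731656, coefficient = 2
x_5 = 2.5417, f(x_5) = 32.281254, coefficient = 4
x_6 = 3.0000, f(x_6) = 60.256611, coefficient = 1

I ≈ (0.458333/3) × 269.422014 = 41.161697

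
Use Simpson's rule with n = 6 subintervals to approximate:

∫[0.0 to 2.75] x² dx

f(x) = x²
a = 0.0, b = 2.75, n = 6
h = (b - a)/n = 0.458333

Simpson's rule: (h/3)[f(x₀) + 4f(x₁) + 2f(x₂) + ... + f(xₙ)]

x_0 = 0.0000, f(x_0) = 0.000000, coefficient = 1
x_1 = 0.4583, f(x_1) = 0.210069, coefficient = 4
x_2 = 0.9167, f(x_2) = 0.840278, coefficient = 2
x_3 = 1.3750, f(x_3) = 1.890625, coefficient = 4
x_4 = 1.8333, f(x_4) = 3.361111, coefficient = 2
x_5 = 2.2917, f(x_5) = 5.251736, coefficient = 4
x_6 = 2.7500, f(x_6) = 7.562500, coefficient = 1

I ≈ (0.458333/3) × 45.375000 = 6.932292
Exact value: 6.932292
Error: 0.000000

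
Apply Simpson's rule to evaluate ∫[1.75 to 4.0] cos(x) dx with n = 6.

f(x) = cos(x)
a = 1.75, b = 4.0, n = 6
h = (b - a)/n = 0.375000

Simpson's rule: (h/3)[f(x₀) + 4f(x₁) + 2f(x₂) + ... + f(xₙ)]

x_0 = 1.7500, f(x_0) = -0.178246, coefficient = 1
x_1 = 2.1250, f(x_1) = -0.526266, coefficient = 4
x_2 = 2.5000, f(x_2) = -0.801144, coefficient = 2
x_3 = 2.8750, f(x_3) = -0.964674, coefficient = 4
x_4 = 3.2500, f(x_4) = -0.994130, coefficient = 2
x_5 = 3.6250, f(x_5) = -0.885416, coefficient = 4
x_6 = 4.0000, f(x_6) = -0.653644, coefficient = 1

I ≈ (0.375000/3) × -13.927864 = -1.740983
Exact value: -1.740788
Error: 0.000194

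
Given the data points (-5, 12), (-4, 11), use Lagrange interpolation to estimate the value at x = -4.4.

Lagrange interpolation formula:
P(x) = Σ yᵢ × Lᵢ(x)
where Lᵢ(x) = Π_{j≠i} (x - xⱼ)/(xᵢ - xⱼ)

L_0(-4.4) = (-4.4 - (-4))/(-5 - (-4)) = 0.400000
L_1(-4.4) = (-4.4 - (-5))/(-4 - (-5)) = 0.600000

P(-4.4) = 12×L_0(-4.4) + 11×L_1(-4.4)
P(-4.4) = 11.400000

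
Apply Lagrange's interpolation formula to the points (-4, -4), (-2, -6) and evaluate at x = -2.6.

Lagrange interpolation formula:
P(x) = Σ yᵢ × Lᵢ(x)
where Lᵢ(x) = Π_{j≠i} (x - xⱼ)/(xᵢ - xⱼ)

L_0(-2.6) = (-2.6 - (-2))/(-4 - (-2)) = 0.300000
L_1(-2.6) = (-2.6 - (-4))/(-2 - (-4)) = 0.700000

P(-2.6) = (-4)×L_0(-2.6) + (-6)×L_1(-2.6)
P(-2.6) = -5.400000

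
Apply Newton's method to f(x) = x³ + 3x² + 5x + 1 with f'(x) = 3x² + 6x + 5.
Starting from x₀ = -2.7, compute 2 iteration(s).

f(x) = x³ + 3x² + 5x + 1
f'(x) = 3x² + 6x + 5
x₀ = -2.7

Newton-Raphson formula: x_{n+1} = x_n - f(x_n)/f'(x_n)

Iteration 1:
  f(-2.700000) = -10.313000
  f'(-2.700000) = 10.670000
  x_1 = -2.700000 - (-10.313000)/10.670000 = -1.733458
Iteration 2:
  f(-1.733458) = -3.861489
  f'(-1.733458) = 3.613883
  x_2 = -1.733458 - (-3.861489)/3.613883 = -0.664943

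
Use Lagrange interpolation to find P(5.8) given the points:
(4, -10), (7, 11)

Lagrange interpolation formula:
P(x) = Σ yᵢ × Lᵢ(x)
where Lᵢ(x) = Π_{j≠i} (x - xⱼ)/(xᵢ - xⱼ)

L_0(5.8) = (5.8 - 7)/(4 - 7) = 0.400000
L_1(5.8) = (5.8 - 4)/(7 - 4) = 0.600000

P(5.8) = (-10)×L_0(5.8) + 11×L_1(5.8)
P(5.8) = 2.600000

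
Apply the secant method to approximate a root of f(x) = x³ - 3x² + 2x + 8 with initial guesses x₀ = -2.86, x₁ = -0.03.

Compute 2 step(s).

f(x) = x³ - 3x² + 2x + 8
x₀ = -2.86, x₁ = -0.03

Secant formula: x_{n+1} = x_n - f(x_n)(x_n - x_{n-1})/(f(x_n) - f(x_{n-1}))

Iteration 1:
  f(-2.860000) = -45.652456
  f(-0.030000) = 7.937273
  x_2 = -0.030000 - 7.937273×(-0.030000 - (-2.860000))/(7.937273 - (-45.652456))
       = -0.449156
Iteration 2:
  f(-0.030000) = 7.937273
  f(-0.449156) = 6.405849
  x_3 = -0.449156 - 6.405849×(-0.449156 - (-0.030000))/(6.405849 - 7.937273)
       = -2.202461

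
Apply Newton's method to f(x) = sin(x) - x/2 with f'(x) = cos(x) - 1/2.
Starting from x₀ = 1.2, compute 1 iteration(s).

f(x) = sin(x) - x/2
f'(x) = cos(x) - 1/2
x₀ = 1.2

Newton-Raphson formula: x_{n+1} = x_n - f(x_n)/f'(x_n)

Iteration 1:
  f(1.200000) = 0.332039
  f'(1.200000) = -0.137642
  x_1 = 1.200000 - 0.332039/(-0.137642) = 3.612334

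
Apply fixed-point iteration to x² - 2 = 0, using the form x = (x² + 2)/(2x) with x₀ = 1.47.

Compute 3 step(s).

Equation: x² - 2 = 0
Fixed-point form: x = (x² + 2)/(2x)
x₀ = 1.47

x_1 = g(1.470000) = 1.415272
x_2 = g(1.415272) = 1.414214
x_3 = g(1.414214) = 1.414214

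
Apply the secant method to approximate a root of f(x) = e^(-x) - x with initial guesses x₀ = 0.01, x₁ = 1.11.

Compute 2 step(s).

f(x) = e^(-x) - x
x₀ = 0.01, x₁ = 1.11

Secant formula: x_{n+1} = x_n - f(x_n)(x_n - x_{n-1})/(f(x_n) - f(x_{n-1}))

Iteration 1:
  f(0.010000) = 0.980050
  f(1.110000) = -0.780441
  x_2 = 1.110000 - (-0.780441)×(1.110000 - 0.010000)/(-0.780441 - 0.980050)
       = 0.622360
Iteration 2:
  f(1.110000) = -0.780441
  f(0.622360) = -0.085684
  x_3 = 0.622360 - (-0.085684)×(0.622360 - 1.110000)/(-0.085684 - (-0.780441))
       = 0.562220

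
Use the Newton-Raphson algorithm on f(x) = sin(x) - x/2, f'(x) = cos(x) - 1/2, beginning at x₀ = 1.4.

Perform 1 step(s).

f(x) = sin(x) - x/2
f'(x) = cos(x) - 1/2
x₀ = 1.4

Newton-Raphson formula: x_{n+1} = x_n - f(x_n)/f'(x_n)

Iteration 1:
  f(1.400000) = 0.285450
  f'(1.400000) = -0.330033
  x_1 = 1.400000 - 0.285450/(-0.330033) = 2.264913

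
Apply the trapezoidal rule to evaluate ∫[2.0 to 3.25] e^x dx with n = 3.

f(x) = e^x
a = 2.0, b = 3.25, n = 3
h = (b - a)/n = 0.416667

Trapezoidal rule: (h/2)[f(x₀) + 2f(x₁) + 2f(x₂) + ... + f(xₙ)]

x_0 = 2.0000, f(x_0) = 7.389056, coefficient = 1
x_1 = 2.4167, f(x_1) = 11.208436, coefficient = 2
x_2 = 2.8333, f(x_2) = 17.002040, coefficient = 2
x_3 = 3.2500, f(x_3) = 25.790340, coefficient = 1

I ≈ (0.416667/2) × 89.600347 = 18.666739
Exact value: 18.401284
Error: 0.265455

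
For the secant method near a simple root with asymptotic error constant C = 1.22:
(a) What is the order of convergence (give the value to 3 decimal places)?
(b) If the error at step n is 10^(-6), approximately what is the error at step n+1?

(a) Secant method has superlinear convergence with order φ = (1+√5)/2 ≈ 1.618.
    This means |e_{n+1}| ≈ C|e_n|^1.618.

(b) With |e_n| = 10^(-6) and C = 1.22:
    |e_{n+1}| ≈ 1.22 × (10^(-6))^1.618 = 1.22 × 10^(-9.71)

(a) ≈ 1.618 (golden ratio); (b) |e_{n+1}| ≈ 2.389e-10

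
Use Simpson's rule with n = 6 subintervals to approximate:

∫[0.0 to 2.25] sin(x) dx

f(x) = sin(x)
a = 0.0, b = 2.25, n = 6
h = (b - a)/n = 0.375000

Simpson's rule: (h/3)[f(x₀) + 4f(x₁) + 2f(x₂) + ... + f(xₙ)]

x_0 = 0.0000, f(x_0) = 0.000000, coefficient = 1
x_1 = 0.3750, f(x_1) = 0.366273, coefficient = 4
x_2 = 0.7500, f(x_2) = 0.681639, coefficient = 2
x_3 = 1.1250, f(x_3) = 0.902268, coefficient = 4
x_4 = 1.5000, f(x_4) = 0.997495, coefficient = 2
x_5 = 1.8750, f(x_5) = 0.954086, coefficient = 4
x_6 = 2.2500, f(x_6) = 0.778073, coefficient = 1

I ≈ (0.375000/3) × 13.026844 = 1.628356
Exact value: 1.628174
Error: 0.000182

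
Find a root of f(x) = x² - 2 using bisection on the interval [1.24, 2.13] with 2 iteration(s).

f(x) = x² - 2
Initial interval: [1.24, 2.13]

Iteration 1:
  c_1 = (1.240000 + 2.130000)/2 = 1.685000
  f(c_1) = f(1.685000) = 0.839225
  f(a) × f(c) < 0, new interval: [1.240000, 1.685000]
Iteration 2:
  c_2 = (1.240000 + 1.685000)/2 = 1.462500
  f(c_2) = f(1.462500) = 0.138906
  f(a) × f(c) < 0, new interval: [1.240000, 1.462500]

After 2 iteration(s), the approximation is c_2 = 1.462500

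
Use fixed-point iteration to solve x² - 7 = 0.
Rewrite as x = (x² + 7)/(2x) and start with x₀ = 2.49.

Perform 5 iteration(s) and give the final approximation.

Equation: x² - 7 = 0
Fixed-point form: x = (x² + 7)/(2x)
x₀ = 2.49

x_1 = g(2.490000) = 2.650622
x_2 = g(2.650622) = 2.645756
x_3 = g(2.645756) = 2.645751
x_4 = g(2.645751) = 2.645751
x_5 = g(2.645751) = 2.645751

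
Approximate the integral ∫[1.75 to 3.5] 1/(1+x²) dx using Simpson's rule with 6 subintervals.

f(x) = 1/(1+x²)
a = 1.75, b = 3.5, n = 6
h = (b - a)/n = 0.291667

Simpson's rule: (h/3)[f(x₀) + 4f(x₁) + 2f(x₂) + ... + f(xₙ)]

x_0 = 1.7500, f(x_0) = 0.246154, coefficient = 1
x_1 = 2.0417, f(x_1) = 0.193483, coefficient = 4
x_2 = 2.3333, f(x_2) = 0.155172, coefficient = 2
x_3 = 2.6250, f(x_3) = 0.126733, coefficient = 4
x_4 = 2.9167, f(x_4) = 0.105186, coefficient = 2
x_5 = 3.2083, f(x_5) = 0.088547, coefficient = 4
x_6 = 3.5000, f(x_6) = 0.075472, coefficient = 1

I ≈ (0.291667/3) × 2.477396 = 0.240858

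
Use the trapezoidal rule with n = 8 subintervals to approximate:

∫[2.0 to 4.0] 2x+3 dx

f(x) = 2x+3
a = 2.0, b = 4.0, n = 8
h = (b - a)/n = 0.250000

Trapezoidal rule: (h/2)[f(x₀) + 2f(x₁) + 2f(x₂) + ... + f(xₙ)]

x_0 = 2.0000, f(x_0) = 7.000000, coefficient = 1
x_1 = 2.2500, f(x_1) = 7.500000, coefficient = 2
x_2 = 2.5000, f(x_2) = 8.000000, coefficient = 2
x_3 = 2.7500, f(x_3) = 8.500000, coefficient = 2
x_4 = 3.0000, f(x_4) = 9.000000, coefficient = 2
x_5 = 3.2500, f(x_5) = 9.500000, coefficient = 2
x_6 = 3.5000, f(x_6) = 10.000000, coefficient = 2
x_7 = 3.7500, f(x_7) = 10.500000, coefficient = 2
x_8 = 4.0000, f(x_8) = 11.000000, coefficient = 1

I ≈ (0.250000/2) × 144.000000 = 18.000000
Exact value: 18.000000
Error: 0.000000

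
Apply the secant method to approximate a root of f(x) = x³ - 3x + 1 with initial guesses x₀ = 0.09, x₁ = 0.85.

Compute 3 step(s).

f(x) = x³ - 3x + 1
x₀ = 0.09, x₁ = 0.85

Secant formula: x_{n+1} = x_n - f(x_n)(x_n - x_{n-1})/(f(x_n) - f(x_{n-1}))

Iteration 1:
  f(0.090000) = 0.730729
  f(0.850000) = -0.935875
  x_2 = 0.850000 - (-0.935875)×(0.850000 - 0.090000)/(-0.935875 - 0.730729)
       = 0.423225
Iteration 2:
  f(0.850000) = -0.935875
  f(0.423225) = -0.193867
  x_3 = 0.423225 - (-0.193867)×(0.423225 - 0.850000)/(-0.193867 - (-0.935875))
       = 0.311720
Iteration 3:
  f(0.423225) = -0.193867
  f(0.311720) = 0.095130
  x_4 = 0.311720 - 0.095130×(0.311720 - 0.423225)/(0.095130 - (-0.193867))
       = 0.348424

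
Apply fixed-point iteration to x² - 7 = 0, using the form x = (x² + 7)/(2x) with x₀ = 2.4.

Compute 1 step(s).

Equation: x² - 7 = 0
Fixed-point form: x = (x² + 7)/(2x)
x₀ = 2.4

x_1 = g(2.400000) = 2.658333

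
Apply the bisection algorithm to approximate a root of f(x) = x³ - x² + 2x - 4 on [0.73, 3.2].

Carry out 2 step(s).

f(x) = x³ - x² + 2x - 4
Initial interval: [0.73, 3.2]

Iteration 1:
  c_1 = (0.730000 + 3.200000)/2 = 1.965000
  f(c_1) = f(1.965000) = 3.656082
  f(a) × f(c) < 0, new interval: [0.730000, 1.965000]
Iteration 2:
  c_2 = (0.730000 + 1.965000)/2 = 1.347500
  f(c_2) = f(1.347500) = -0.674025
  f(a) × f(c) ≥ 0, new interval: [1.347500, 1.965000]

After 2 iteration(s), the approximation is c_2 = 1.347500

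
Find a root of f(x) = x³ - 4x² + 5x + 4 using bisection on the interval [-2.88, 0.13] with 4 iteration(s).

f(x) = x³ - 4x² + 5x + 4
Initial interval: [-2.88, 0.13]

Iteration 1:
  c_1 = (-2.880000 + 0.130000)/2 = -1.375000
  f(c_1) = f(-1.375000) = -13.037109
  f(a) × f(c) ≥ 0, new interval: [-1.375000, 0.130000]
Iteration 2:
  c_2 = (-1.375000 + 0.130000)/2 = -0.622500
  f(c_2) = f(-0.622500) = -0.903748
  f(a) × f(c) ≥ 0, new interval: [-0.622500, 0.130000]
Iteration 3:
  c_3 = (-0.622500 + 0.130000)/2 = -0.246250
  f(c_3) = f(-0.246250) = 2.511261
  f(a) × f(c) < 0, new interval: [-0.622500, -0.246250]
Iteration 4:
  c_4 = (-0.622500 + (-0.246250))/2 = -0.434375
  f(c_4) = f(-0.434375) = 0.991440
  f(a) × f(c) < 0, new interval: [-0.622500, -0.434375]

After 4 iteration(s), the approximation is c_4 = -0.434375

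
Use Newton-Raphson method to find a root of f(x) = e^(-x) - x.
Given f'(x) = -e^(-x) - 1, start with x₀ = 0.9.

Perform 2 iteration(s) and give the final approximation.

f(x) = e^(-x) - x
f'(x) = -e^(-x) - 1
x₀ = 0.9

Newton-Raphson formula: x_{n+1} = x_n - f(x_n)/f'(x_n)

Iteration 1:
  f(0.900000) = -0.493430
  f'(0.900000) = -1.406570
  x_1 = 0.900000 - (-0.493430)/(-1.406570) = 0.549196
Iteration 2:
  f(0.549196) = 0.028218
  f'(0.549196) = -1.577414
  x_2 = 0.549196 - 0.028218/(-1.577414) = 0.567085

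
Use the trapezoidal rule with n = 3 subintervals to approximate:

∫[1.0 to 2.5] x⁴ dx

f(x) = x⁴
a = 1.0, b = 2.5, n = 3
h = (b - a)/n = 0.500000

Trapezoidal rule: (h/2)[f(x₀) + 2f(x₁) + 2f(x₂) + ... + f(xₙ)]

x_0 = 1.0000, f(x_0) = 1.000000, coefficient = 1
x_1 = 1.5000, f(x_1) = 5.062500, coefficient = 2
x_2 = 2.0000, f(x_2) = 16.000000, coefficient = 2
x_3 = 2.5000, f(x_3) = 39.062500, coefficient = 1

I ≈ (0.500000/2) × 82.187500 = 20.546875
Exact value: 19.331250
Error: 1.215625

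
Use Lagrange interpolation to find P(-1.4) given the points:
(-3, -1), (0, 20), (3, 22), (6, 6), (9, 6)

Lagrange interpolation formula:
P(x) = Σ yᵢ × Lᵢ(x)
where Lᵢ(x) = Π_{j≠i} (x - xⱼ)/(xᵢ - xⱼ)

L_0(-1.4) = (-1.4 - 0)/(-3 - 0) × (-1.4 - 3)/(-3 - 3) × (-1.4 - 6)/(-3 - 6) × (-1.4 - 9)/(-3 - 9) = 0.243865
L_1(-1.4) = (-1.4 - (-3))/(0 - (-3)) × (-1.4 - 3)/(0 - 3) × (-1.4 - 6)/(0 - 6) × (-1.4 - 9)/(0 - 9) = 1.114812
L_2(-1.4) = (-1.4 - (-3))/(3 - (-3)) × (-1.4 - 0)/(3 - 0) × (-1.4 - 6)/(3 - 6) × (-1.4 - 9)/(3 - 9) = -0.532069
L_3(-1.4) = (-1.4 - (-3))/(6 - (-3)) × (-1.4 - 0)/(6 - 0) × (-1.4 - 3)/(6 - 3) × (-1.4 - 9)/(6 - 9) = 0.210910
L_4(-1.4) = (-1.4 - (-3))/(9 - (-3)) × (-1.4 - 0)/(9 - 0) × (-1.4 - 3)/(9 - 3) × (-1.4 - 6)/(9 - 6) = -0.037518

P(-1.4) = (-1)×L_0(-1.4) + 20×L_1(-1.4) + 22×L_2(-1.4) + 6×L_3(-1.4) + 6×L_4(-1.4)
P(-1.4) = 11.387200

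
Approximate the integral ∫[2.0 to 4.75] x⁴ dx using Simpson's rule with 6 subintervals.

f(x) = x⁴
a = 2.0, b = 4.75, n = 6
h = (b - a)/n = 0.458333

Simpson's rule: (h/3)[f(x₀) + 4f(x₁) + 2f(x₂) + ... + f(xₙ)]

x_0 = 2.0000, f(x_0) = 16.000000, coefficient = 1
x_1 = 2.4583, f(x_1) = 36.522717, coefficient = 4
x_2 = 2.9167, f(x_2) = 72.368104, coefficient = 2
x_3 = 3.3750, f(x_3) = 129.746338, coefficient = 4
x_4 = 3.8333, f(x_4) = 215.926698, coefficient = 2
x_5 = 4.2917, f(x_5) = 339.237561, coefficient = 4
x_6 = 4.7500, f(x_6) = 509.066406, coefficient = 1

I ≈ (0.458333/3) × 3123.682473 = 477.229267
Exact value: 477.213086
Error: 0.016181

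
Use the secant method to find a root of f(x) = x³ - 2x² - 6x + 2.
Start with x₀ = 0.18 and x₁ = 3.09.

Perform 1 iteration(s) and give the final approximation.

f(x) = x³ - 2x² - 6x + 2
x₀ = 0.18, x₁ = 3.09

Secant formula: x_{n+1} = x_n - f(x_n)(x_n - x_{n-1})/(f(x_n) - f(x_{n-1}))

Iteration 1:
  f(0.180000) = 0.861032
  f(3.090000) = -6.132571
  x_2 = 3.090000 - (-6.132571)×(3.090000 - 0.180000)/(-6.132571 - 0.861032)
       = 0.538271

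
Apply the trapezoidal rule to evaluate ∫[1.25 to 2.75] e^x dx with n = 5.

f(x) = e^x
a = 1.25, b = 2.75, n = 5
h = (b - a)/n = 0.300000

Trapezoidal rule: (h/2)[f(x₀) + 2f(x₁) + 2f(x₂) + ... + f(xₙ)]

x_0 = 1.2500, f(x_0) = 3.490343, coefficient = 1
x_1 = 1.5500, f(x_1) = 4.711470, coefficient = 2
x_2 = 1.8500, f(x_2) = 6.359820, coefficient = 2
x_3 = 2.1500, f(x_3) = 8.584858, coefficient = 2
x_4 = 2.4500, f(x_4) = 11.588347, coefficient = 2
x_5 = 2.7500, f(x_5) = 15.642632, coefficient = 1

I ≈ (0.300000/2) × 81.621964 = 12.243295
Exact value: 12.152289
Error: 0.091006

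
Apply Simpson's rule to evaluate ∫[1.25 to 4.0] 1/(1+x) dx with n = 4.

f(x) = 1/(1+x)
a = 1.25, b = 4.0, n = 4
h = (b - a)/n = 0.687500

Simpson's rule: (h/3)[f(x₀) + 4f(x₁) + 2f(x₂) + ... + f(xₙ)]

x_0 = 1.2500, f(x_0) = 0.444444, coefficient = 1
x_1 = 1.9375, f(x_1) = 0.340426, coefficient = 4
x_2 = 2.6250, f(x_2) = 0.275862, coefficient = 2
x_3 = 3.3125, f(x_3) = 0.231884, coefficient = 4
x_4 = 4.0000, f(x_4) = 0.200000, coefficient = 1

I ≈ (0.687500/3) × 3.485407 = 0.798739
Exact value: 0.798508
Error: 0.000231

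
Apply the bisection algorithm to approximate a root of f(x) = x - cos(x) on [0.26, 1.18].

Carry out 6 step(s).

f(x) = x - cos(x)
Initial interval: [0.26, 1.18]

Iteration 1:
  c_1 = (0.260000 + 1.180000)/2 = 0.720000
  f(c_1) = f(0.720000) = -0.031806
  f(a) × f(c) ≥ 0, new interval: [0.720000, 1.180000]
Iteration 2:
  c_2 = (0.720000 + 1.180000)/2 = 0.950000
  f(c_2) = f(0.950000) = 0.368317
  f(a) × f(c) < 0, new interval: [0.720000, 0.950000]
Iteration 3:
  c_3 = (0.720000 + 0.950000)/2 = 0.835000
  f(c_3) = f(0.835000) = 0.163822
  f(a) × f(c) < 0, new interval: [0.720000, 0.835000]
Iteration 4:
  c_4 = (0.720000 + 0.835000)/2 = 0.777500
  f(c_4) = f(0.777500) = 0.064830
  f(a) × f(c) < 0, new interval: [0.720000, 0.777500]
Iteration 5:
  c_5 = (0.720000 + 0.777500)/2 = 0.748750
  f(c_5) = f(0.748750) = 0.016210
  f(a) × f(c) < 0, new interval: [0.720000, 0.748750]
Iteration 6:
  c_6 = (0.720000 + 0.748750)/2 = 0.734375
  f(c_6) = f(0.734375) = -0.007875
  f(a) × f(c) ≥ 0, new interval: [0.734375, 0.748750]

After 6 iteration(s), the approximation is c_6 = 0.734375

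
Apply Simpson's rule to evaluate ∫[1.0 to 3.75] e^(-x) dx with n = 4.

f(x) = e^(-x)
a = 1.0, b = 3.75, n = 4
h = (b - a)/n = 0.687500

Simpson's rule: (h/3)[f(x₀) + 4f(x₁) + 2f(x₂) + ... + f(xₙ)]

x_0 = 1.0000, f(x_0) = 0.367879, coefficient = 1
x_1 = 1.6875, f(x_1) = 0.184981, coefficient = 4
x_2 = 2.3750, f(x_2) = 0.093014, coefficient = 2
x_3 = 3.0625, f(x_3) = 0.046771, coefficient = 4
x_4 = 3.7500, f(x_4) = 0.023518, coefficient = 1

I ≈ (0.687500/3) × 1.504434 = 0.344766
Exact value: 0.344362
Error: 0.000404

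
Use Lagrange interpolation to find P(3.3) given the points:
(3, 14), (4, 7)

Lagrange interpolation formula:
P(x) = Σ yᵢ × Lᵢ(x)
where Lᵢ(x) = Π_{j≠i} (x - xⱼ)/(xᵢ - xⱼ)

L_0(3.3) = (3.3 - 4)/(3 - 4) = 0.700000
L_1(3.3) = (3.3 - 3)/(4 - 3) = 0.300000

P(3.3) = 14×L_0(3.3) + 7×L_1(3.3)
P(3.3) = 11.900000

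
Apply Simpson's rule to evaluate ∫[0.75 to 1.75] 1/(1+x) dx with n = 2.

f(x) = 1/(1+x)
a = 0.75, b = 1.75, n = 2
h = (b - a)/n = 0.500000

Simpson's rule: (h/3)[f(x₀) + 4f(x₁) + 2f(x₂) + ... + f(xₙ)]

x_0 = 0.7500, f(x_0) = 0.571429, coefficient = 1
x_1 = 1.2500, f(x_1) = 0.444444, coefficient = 4
x_2 = 1.7500, f(x_2) = 0.363636, coefficient = 1

I ≈ (0.500000/3) × 2.712843 = 0.452140
Exact value: 0.451985
Error: 0.000155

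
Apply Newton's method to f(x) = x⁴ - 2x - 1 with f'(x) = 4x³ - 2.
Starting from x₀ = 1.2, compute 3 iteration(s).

f(x) = x⁴ - 2x - 1
f'(x) = 4x³ - 2
x₀ = 1.2

Newton-Raphson formula: x_{n+1} = x_n - f(x_n)/f'(x_n)

Iteration 1:
  f(1.200000) = -1.326400
  f'(1.200000) = 4.912000
  x_1 = 1.200000 - (-1.326400)/4.912000 = 1.470033
Iteration 2:
  f(1.470033) = 0.729838
  f'(1.470033) = 10.706937
  x_2 = 1.470033 - 0.729838/10.706937 = 1.401868
Iteration 3:
  f(1.401868) = 0.058405
  f'(1.401868) = 9.019986
  x_3 = 1.401868 - 0.058405/9.019986 = 1.395393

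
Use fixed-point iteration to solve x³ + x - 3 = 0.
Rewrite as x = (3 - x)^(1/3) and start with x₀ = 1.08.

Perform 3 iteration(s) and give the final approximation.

Equation: x³ + x - 3 = 0
Fixed-point form: x = (3 - x)^(1/3)
x₀ = 1.08

x_1 = g(1.080000) = 1.242893
x_2 = g(1.242893) = 1.206700
x_3 = g(1.206700) = 1.214929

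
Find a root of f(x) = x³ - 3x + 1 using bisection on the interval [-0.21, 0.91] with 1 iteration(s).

f(x) = x³ - 3x + 1
Initial interval: [-0.21, 0.91]

Iteration 1:
  c_1 = (-0.210000 + 0.910000)/2 = 0.350000
  f(c_1) = f(0.350000) = -0.007125
  f(a) × f(c) < 0, new interval: [-0.210000, 0.350000]

After 1 iteration(s), the approximation is c_1 = 0.350000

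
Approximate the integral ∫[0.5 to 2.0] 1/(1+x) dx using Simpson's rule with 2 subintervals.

f(x) = 1/(1+x)
a = 0.5, b = 2.0, n = 2
h = (b - a)/n = 0.750000

Simpson's rule: (h/3)[f(x₀) + 4f(x₁) + 2f(x₂) + ... + f(xₙ)]

x_0 = 0.5000, f(x_0) = 0.666667, coefficient = 1
x_1 = 1.2500, f(x_1) = 0.444444, coefficient = 4
x_2 = 2.0000, f(x_2) = 0.333333, coefficient = 1

I ≈ (0.750000/3) × 2.777778 = 0.694444
Exact value: 0.693147
Error: 0.001297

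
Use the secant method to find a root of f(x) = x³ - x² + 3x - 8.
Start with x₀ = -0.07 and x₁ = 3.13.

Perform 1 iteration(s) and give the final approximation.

f(x) = x³ - x² + 3x - 8
x₀ = -0.07, x₁ = 3.13

Secant formula: x_{n+1} = x_n - f(x_n)(x_n - x_{n-1})/(f(x_n) - f(x_{n-1}))

Iteration 1:
  f(-0.070000) = -8.215243
  f(3.130000) = 22.257397
  x_2 = 3.130000 - 22.257397×(3.130000 - (-0.070000))/(22.257397 - (-8.215243))
       = 0.792701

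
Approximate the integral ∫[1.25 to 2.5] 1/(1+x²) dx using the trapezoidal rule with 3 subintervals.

f(x) = 1/(1+x²)
a = 1.25, b = 2.5, n = 3
h = (b - a)/n = 0.416667

Trapezoidal rule: (h/2)[f(x₀) + 2f(x₁) + 2f(x₂) + ... + f(xₙ)]

x_0 = 1.2500, f(x_0) = 0.390244, coefficient = 1
x_1 = 1.6667, f(x_1) = 0.264706, coefficient = 2
x_2 = 2.0833, f(x_2) = 0.187256, coefficient = 2
x_3 = 2.5000, f(x_3) = 0.137931, coefficient = 1

I ≈ (0.416667/2) × 1.432099 = 0.298354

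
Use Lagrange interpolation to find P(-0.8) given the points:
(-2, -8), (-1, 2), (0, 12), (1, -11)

Lagrange interpolation formula:
P(x) = Σ yᵢ × Lᵢ(x)
where Lᵢ(x) = Π_{j≠i} (x - xⱼ)/(xᵢ - xⱼ)

L_0(-0.8) = (-0.8 - (-1))/(-2 - (-1)) × (-0.8 - 0)/(-2 - 0) × (-0.8 - 1)/(-2 - 1) = -0.048000
L_1(-0.8) = (-0.8 - (-2))/(-1 - (-2)) × (-0.8 - 0)/(-1 - 0) × (-0.8 - 1)/(-1 - 1) = 0.864000
L_2(-0.8) = (-0.8 - (-2))/(0 - (-2)) × (-0.8 - (-1))/(0 - (-1)) × (-0.8 - 1)/(0 - 1) = 0.216000
L_3(-0.8) = (-0.8 - (-2))/(1 - (-2)) × (-0.8 - (-1))/(1 - (-1)) × (-0.8 - 0)/(1 - 0) = -0.032000

P(-0.8) = (-8)×L_0(-0.8) + 2×L_1(-0.8) + 12×L_2(-0.8) + (-11)×L_3(-0.8)
P(-0.8) = 5.056000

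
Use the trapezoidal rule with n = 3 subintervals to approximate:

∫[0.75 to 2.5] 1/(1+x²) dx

f(x) = 1/(1+x²)
a = 0.75, b = 2.5, n = 3
h = (b - a)/n = 0.583333

Trapezoidal rule: (h/2)[f(x₀) + 2f(x₁) + 2f(x₂) + ... + f(xₙ)]

x_0 = 0.7500, f(x_0) = 0.640000, coefficient = 1
x_1 = 1.3333, f(x_1) = 0.360000, coefficient = 2
x_2 = 1.9167, f(x_2) = 0.213967, coefficient = 2
x_3 = 2.5000, f(x_3) = 0.137931, coefficient = 1

I ≈ (0.583333/2) × 1.925866 = 0.561711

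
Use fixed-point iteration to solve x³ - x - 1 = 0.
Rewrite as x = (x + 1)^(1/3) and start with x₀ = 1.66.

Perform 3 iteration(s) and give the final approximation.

Equation: x³ - x - 1 = 0
Fixed-point form: x = (x + 1)^(1/3)
x₀ = 1.66

x_1 = g(1.660000) = 1.385566
x_2 = g(1.385566) = 1.336176
x_3 = g(1.336176) = 1.326891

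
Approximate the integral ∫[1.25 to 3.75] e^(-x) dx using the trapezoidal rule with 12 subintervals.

f(x) = e^(-x)
a = 1.25, b = 3.75, n = 12
h = (b - a)/n = 0.208333

Trapezoidal rule: (h/2)[f(x₀) + 2f(x₁) + 2f(x₂) + ... + f(xₙ)]

x_0 = 1.2500, f(x_0) = 0.286505, coefficient = 1
x_1 = 1.4583, f(x_1) = 0.232624, coefficient = 2
x_2 = 1.6667, f(x_2) = 0.188876, coefficient = 2
x_3 = 1.8750, f(x_3) = 0.153355, coefficient = 2
x_4 = 2.0833, f(x_4) = 0.124514, coefficient = 2
x_5 = 2.2917, f(x_5) = 0.101098, coefficient = 2
x_6 = 2.5000, f(x_6) = 0.082085, coefficient = 2
x_7 = 2.7083, f(x_7) = 0.066648, coefficient = 2
x_8 = 2.9167, f(x_8) = 0.054114, coefficient = 2
x_9 = 3.1250, f(x_9) = 0.043937, coefficient = 2
x_10 = 3.3333, f(x_10) = 0.035674, coefficient = 2
x_11 = 3.5417, f(x_11) = 0.028965, coefficient = 2
x_12 = 3.7500, f(x_12) = 0.023518, coefficient = 1

I ≈ (0.208333/2) × 2.533801 = 0.263938
Exact value: 0.262987
Error: 0.000951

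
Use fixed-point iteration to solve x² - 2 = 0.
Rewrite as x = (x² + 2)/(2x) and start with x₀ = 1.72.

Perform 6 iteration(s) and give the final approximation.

Equation: x² - 2 = 0
Fixed-point form: x = (x² + 2)/(2x)
x₀ = 1.72

x_1 = g(1.720000) = 1.441395
x_2 = g(1.441395) = 1.414470
x_3 = g(1.414470) = 1.414214
x_4 = g(1.414214) = 1.414214
x_5 = g(1.414214) = 1.414214
x_6 = g(1.414214) = 1.414214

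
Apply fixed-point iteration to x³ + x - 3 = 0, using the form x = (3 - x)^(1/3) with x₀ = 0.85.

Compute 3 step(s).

Equation: x³ + x - 3 = 0
Fixed-point form: x = (3 - x)^(1/3)
x₀ = 0.85

x_1 = g(0.850000) = 1.290663
x_2 = g(1.290663) = 1.195664
x_3 = g(1.195664) = 1.217416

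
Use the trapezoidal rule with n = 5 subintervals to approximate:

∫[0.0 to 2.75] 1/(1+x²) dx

f(x) = 1/(1+x²)
a = 0.0, b = 2.75, n = 5
h = (b - a)/n = 0.550000

Trapezoidal rule: (h/2)[f(x₀) + 2f(x₁) + 2f(x₂) + ... + f(xₙ)]

x_0 = 0.0000, f(x_0) = 1.000000, coefficient = 1
x_1 = 0.5500, f(x_1) = 0.767754, coefficient = 2
x_2 = 1.1000, f(x_2) = 0.452489, coefficient = 2
x_3 = 1.6500, f(x_3) = 0.268637, coefficient = 2
x_4 = 2.2000, f(x_4) = 0.171233, coefficient = 2
x_5 = 2.7500, f(x_5) = 0.116788, coefficient = 1

I ≈ (0.550000/2) × 4.437013 = 1.220179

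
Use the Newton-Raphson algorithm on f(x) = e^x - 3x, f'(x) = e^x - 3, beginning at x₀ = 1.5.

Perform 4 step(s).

f(x) = e^x - 3x
f'(x) = e^x - 3
x₀ = 1.5

Newton-Raphson formula: x_{n+1} = x_n - f(x_n)/f'(x_n)

Iteration 1:
  f(1.500000) = -0.018311
  f'(1.500000) = 1.481689
  x_1 = 1.500000 - (-0.018311)/1.481689 = 1.512358
Iteration 2:
  f(1.512358) = 0.000344
  f'(1.512358) = 1.537418
  x_2 = 1.512358 - 0.000344/1.537418 = 1.512135
Iteration 3:
  f(1.512135) = 0.000000
  f'(1.512135) = 1.536404
  x_3 = 1.512135 - 0.000000/1.536404 = 1.512135
Iteration 4:
  f(1.512135) = 0.000000
  f'(1.512135) = 1.536404
  x_4 = 1.512135 - 0.000000/1.536404 = 1.512135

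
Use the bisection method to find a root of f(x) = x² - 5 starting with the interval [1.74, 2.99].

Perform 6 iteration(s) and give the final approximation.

f(x) = x² - 5
Initial interval: [1.74, 2.99]

Iteration 1:
  c_1 = (1.740000 + 2.990000)/2 = 2.365000
  f(c_1) = f(2.365000) = 0.593225
  f(a) × f(c) < 0, new interval: [1.740000, 2.365000]
Iteration 2:
  c_2 = (1.740000 + 2.365000)/2 = 2.052500
  f(c_2) = f(2.052500) = -0.787244
  f(a) × f(c) ≥ 0, new interval: [2.052500, 2.365000]
Iteration 3:
  c_3 = (2.052500 + 2.365000)/2 = 2.208750
  f(c_3) = f(2.208750) = -0.121423
  f(a) × f(c) ≥ 0, new interval: [2.208750, 2.365000]
Iteration 4:
  c_4 = (2.208750 + 2.365000)/2 = 2.286875
  f(c_4) = f(2.286875) = 0.229797
  f(a) × f(c) < 0, new interval: [2.208750, 2.286875]
Iteration 5:
  c_5 = (2.208750 + 2.286875)/2 = 2.247813
  f(c_5) = f(2.247813) = 0.052661
  f(a) × f(c) < 0, new interval: [2.208750, 2.247813]
Iteration 6:
  c_6 = (2.208750 + 2.247813)/2 = 2.228281
  f(c_6) = f(2.228281) = -0.034763
  f(a) × f(c) ≥ 0, new interval: [2.228281, 2.247813]

After 6 iteration(s), the approximation is c_6 = 2.228281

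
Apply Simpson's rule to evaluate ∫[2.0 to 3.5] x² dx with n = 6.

f(x) = x²
a = 2.0, b = 3.5, n = 6
h = (b - a)/n = 0.250000

Simpson's rule: (h/3)[f(x₀) + 4f(x₁) + 2f(x₂) + ... + f(xₙ)]

x_0 = 2.0000, f(x_0) = 4.000000, coefficient = 1
x_1 = 2.2500, f(x_1) = 5.062500, coefficient = 4
x_2 = 2.5000, f(x_2) = 6.250000, coefficient = 2
x_3 = 2.7500, f(x_3) = 7.562500, coefficient = 4
x_4 = 3.0000, f(x_4) = 9.000000, coefficient = 2
x_5 = 3.2500, f(x_5) = 10.562500, coefficient = 4
x_6 = 3.5000, f(x_6) = 12.250000, coefficient = 1

I ≈ (0.250000/3) × 139.500000 = 11.625000
Exact value: 11.625000
Error: 0.000000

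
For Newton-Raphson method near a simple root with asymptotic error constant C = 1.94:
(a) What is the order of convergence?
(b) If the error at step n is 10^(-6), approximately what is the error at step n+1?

(a) Newton-Raphson has quadratic (order 2) convergence near simple roots.
    This means |e_{n+1}| ≈ C|e_n|².

(b) With |e_n| = 10^(-6) and C = 1.94:
    |e_{n+1}| ≈ 1.94 × (10^(-6))² = 1.94 × 10^(-12)

(a) 2 (quadratic); (b) |e_{n+1}| ≈ 1.940e-12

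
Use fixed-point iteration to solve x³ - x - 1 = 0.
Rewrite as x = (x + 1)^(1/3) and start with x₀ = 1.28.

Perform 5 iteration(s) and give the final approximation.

Equation: x³ - x - 1 = 0
Fixed-point form: x = (x + 1)^(1/3)
x₀ = 1.28

x_1 = g(1.280000) = 1.316169
x_2 = g(1.316169) = 1.323092
x_3 = g(1.323092) = 1.324409
x_4 = g(1.324409) = 1.324659
x_5 = g(1.324659) = 1.324707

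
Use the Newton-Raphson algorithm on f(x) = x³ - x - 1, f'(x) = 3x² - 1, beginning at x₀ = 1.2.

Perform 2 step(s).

f(x) = x³ - x - 1
f'(x) = 3x² - 1
x₀ = 1.2

Newton-Raphson formula: x_{n+1} = x_n - f(x_n)/f'(x_n)

Iteration 1:
  f(1.200000) = -0.472000
  f'(1.200000) = 3.320000
  x_1 = 1.200000 - (-0.472000)/3.320000 = 1.342169
Iteration 2:
  f(1.342169) = 0.075636
  f'(1.342169) = 4.404250
  x_2 = 1.342169 - 0.075636/4.404250 = 1.324995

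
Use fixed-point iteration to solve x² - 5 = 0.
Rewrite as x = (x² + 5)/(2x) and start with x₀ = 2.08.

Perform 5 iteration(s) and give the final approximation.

Equation: x² - 5 = 0
Fixed-point form: x = (x² + 5)/(2x)
x₀ = 2.08

x_1 = g(2.080000) = 2.241923
x_2 = g(2.241923) = 2.236076
x_3 = g(2.236076) = 2.236068
x_4 = g(2.236068) = 2.236068
x_5 = g(2.236068) = 2.236068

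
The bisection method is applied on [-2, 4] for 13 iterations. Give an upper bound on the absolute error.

Bisection error bound: |error| ≤ (b-a)/2^n
|error| ≤ (4 - (-2))/2^13 = 6/2^13
|error| ≤ 0.0007324219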